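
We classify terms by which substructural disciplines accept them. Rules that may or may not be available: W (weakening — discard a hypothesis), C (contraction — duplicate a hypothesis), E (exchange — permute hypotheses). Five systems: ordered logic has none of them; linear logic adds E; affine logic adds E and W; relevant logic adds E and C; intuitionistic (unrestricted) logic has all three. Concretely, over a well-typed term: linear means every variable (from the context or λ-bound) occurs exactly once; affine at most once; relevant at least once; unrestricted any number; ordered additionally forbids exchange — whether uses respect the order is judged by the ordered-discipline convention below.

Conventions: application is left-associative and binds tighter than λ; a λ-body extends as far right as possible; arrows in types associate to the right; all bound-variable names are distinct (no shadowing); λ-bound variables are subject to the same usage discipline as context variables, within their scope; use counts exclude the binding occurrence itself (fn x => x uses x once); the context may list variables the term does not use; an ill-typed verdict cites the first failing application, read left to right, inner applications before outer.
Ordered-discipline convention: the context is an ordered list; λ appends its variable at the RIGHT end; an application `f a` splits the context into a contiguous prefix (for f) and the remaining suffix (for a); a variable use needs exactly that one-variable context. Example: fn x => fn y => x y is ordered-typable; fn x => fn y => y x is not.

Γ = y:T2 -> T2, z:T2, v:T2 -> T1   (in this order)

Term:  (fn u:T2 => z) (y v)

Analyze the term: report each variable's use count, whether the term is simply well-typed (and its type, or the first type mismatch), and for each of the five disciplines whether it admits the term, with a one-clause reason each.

variable uses: y ×1; z ×1; v ×1; u (bound) ×0
uses in reading order: z, y, v
typing: ill-typed: an application expects T2 but receives T2 -> T1
ordered: ✗ — the type mismatch rejects it
linear: ✗ — not simply typable
affine: ✗ — fails simple typing
relevant: ✗ — a type mismatch blocks all five
unrestricted: ✗ — the type mismatch rejects it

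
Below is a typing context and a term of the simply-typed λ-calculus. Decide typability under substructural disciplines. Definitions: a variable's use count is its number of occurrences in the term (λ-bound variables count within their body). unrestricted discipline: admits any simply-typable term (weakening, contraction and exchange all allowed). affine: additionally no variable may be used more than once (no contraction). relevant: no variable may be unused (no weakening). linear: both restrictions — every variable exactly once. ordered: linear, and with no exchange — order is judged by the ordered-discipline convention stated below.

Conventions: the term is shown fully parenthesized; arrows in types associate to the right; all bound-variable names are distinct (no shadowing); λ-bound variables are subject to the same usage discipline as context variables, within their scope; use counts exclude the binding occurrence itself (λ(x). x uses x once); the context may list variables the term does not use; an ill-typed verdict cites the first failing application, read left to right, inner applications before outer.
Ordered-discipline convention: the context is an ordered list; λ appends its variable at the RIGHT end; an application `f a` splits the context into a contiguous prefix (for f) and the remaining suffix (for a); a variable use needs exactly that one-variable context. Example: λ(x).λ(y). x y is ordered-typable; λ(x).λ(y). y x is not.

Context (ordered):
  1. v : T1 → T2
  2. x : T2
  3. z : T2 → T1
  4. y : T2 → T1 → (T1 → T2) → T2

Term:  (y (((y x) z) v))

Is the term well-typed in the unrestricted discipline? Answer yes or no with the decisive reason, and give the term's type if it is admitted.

no — the type mismatch rejects it
use counts: v=1, x=1, z=1, y=2
use order (left to right): y, y, x, z, v
typing: ill-typed: a function awaiting T1 gets T2 → T1
per-discipline verdicts: ordered ✗ | linear ✗ | affine ✗ | relevant ✗ | unrestricted ✗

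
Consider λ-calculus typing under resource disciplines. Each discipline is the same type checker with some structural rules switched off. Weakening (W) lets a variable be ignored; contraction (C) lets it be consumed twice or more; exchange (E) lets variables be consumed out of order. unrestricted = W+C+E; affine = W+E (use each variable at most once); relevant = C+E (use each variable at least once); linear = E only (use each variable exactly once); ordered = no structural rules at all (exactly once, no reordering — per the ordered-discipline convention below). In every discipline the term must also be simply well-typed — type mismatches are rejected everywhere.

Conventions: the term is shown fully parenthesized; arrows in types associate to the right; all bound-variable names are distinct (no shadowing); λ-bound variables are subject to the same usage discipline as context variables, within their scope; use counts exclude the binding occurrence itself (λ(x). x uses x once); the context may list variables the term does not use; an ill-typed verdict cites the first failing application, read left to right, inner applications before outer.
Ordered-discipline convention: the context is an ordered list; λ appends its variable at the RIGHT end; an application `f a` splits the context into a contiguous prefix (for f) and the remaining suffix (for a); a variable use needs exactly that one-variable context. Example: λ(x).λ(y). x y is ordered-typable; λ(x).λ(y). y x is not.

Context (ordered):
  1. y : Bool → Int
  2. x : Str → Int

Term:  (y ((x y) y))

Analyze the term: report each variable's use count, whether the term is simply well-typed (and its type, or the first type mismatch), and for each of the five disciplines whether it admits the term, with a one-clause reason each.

variable uses: y=3; x=1
use order (left to right): y, x, y, y
typing: ill-typed: an argument Bool → Int mismatches the expected Str
ordered: ✗ — fails simple typing
linear: ✗ — a type mismatch blocks all five
affine: ✗ — the type mismatch rejects it
relevant: ✗ — not simply typable
unrestricted: ✗ — fails simple typing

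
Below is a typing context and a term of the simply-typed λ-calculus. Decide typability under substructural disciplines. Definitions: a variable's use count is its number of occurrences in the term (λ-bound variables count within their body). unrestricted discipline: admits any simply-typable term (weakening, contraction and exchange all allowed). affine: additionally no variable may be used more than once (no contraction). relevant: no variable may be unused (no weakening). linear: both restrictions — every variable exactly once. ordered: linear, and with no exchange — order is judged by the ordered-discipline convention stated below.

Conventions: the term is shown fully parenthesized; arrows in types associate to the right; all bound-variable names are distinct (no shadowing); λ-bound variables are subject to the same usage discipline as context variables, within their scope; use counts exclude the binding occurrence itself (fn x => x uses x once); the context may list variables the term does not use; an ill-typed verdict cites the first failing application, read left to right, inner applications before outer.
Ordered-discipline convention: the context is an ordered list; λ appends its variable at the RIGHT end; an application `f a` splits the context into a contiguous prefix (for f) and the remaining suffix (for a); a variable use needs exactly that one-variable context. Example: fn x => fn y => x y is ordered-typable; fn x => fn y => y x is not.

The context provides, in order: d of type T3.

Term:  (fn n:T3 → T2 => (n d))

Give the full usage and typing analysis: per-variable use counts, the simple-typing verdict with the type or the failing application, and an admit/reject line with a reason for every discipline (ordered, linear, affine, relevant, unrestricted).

counts: d=1; n (bound)=1
left-to-right use order: n, d
typing: ✓ — (T3 → T2) → T2
ordered: ✗, needs exchange: uses follow n, d
linear: ✓, exactly-once usage across d, n
affine: ✓, d, n: no repeats, contraction unneeded
relevant: ✓, at least one use each (d, n)
unrestricted: ✓, simply typable at (T3 → T2) → T2; W, C, E all held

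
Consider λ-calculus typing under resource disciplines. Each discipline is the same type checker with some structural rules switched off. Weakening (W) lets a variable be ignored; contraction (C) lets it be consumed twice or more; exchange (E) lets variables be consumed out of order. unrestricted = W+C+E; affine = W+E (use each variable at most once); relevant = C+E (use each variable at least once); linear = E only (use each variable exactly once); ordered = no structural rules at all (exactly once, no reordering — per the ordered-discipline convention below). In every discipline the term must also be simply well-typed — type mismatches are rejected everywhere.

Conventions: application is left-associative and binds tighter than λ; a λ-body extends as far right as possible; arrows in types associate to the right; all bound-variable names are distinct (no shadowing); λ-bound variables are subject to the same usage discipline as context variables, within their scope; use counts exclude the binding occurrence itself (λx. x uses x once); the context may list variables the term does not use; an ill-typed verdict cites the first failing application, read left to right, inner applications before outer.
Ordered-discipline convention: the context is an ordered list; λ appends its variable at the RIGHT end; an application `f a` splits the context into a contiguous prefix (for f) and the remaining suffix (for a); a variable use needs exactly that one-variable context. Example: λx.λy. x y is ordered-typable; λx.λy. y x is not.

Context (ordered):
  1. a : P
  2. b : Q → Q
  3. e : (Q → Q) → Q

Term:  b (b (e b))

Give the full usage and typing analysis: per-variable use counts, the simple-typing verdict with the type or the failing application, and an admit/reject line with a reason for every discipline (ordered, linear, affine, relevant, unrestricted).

usage: a=0, b=3, e=1
uses in reading order: b, b, e, b
typing: ✓ — Q
ordered: ✗, b ×3 used more than once (contraction); needs weakening: a unused
linear: ✗, b ×3 used more than once (contraction); needs weakening: a unused
affine: ✗, b ×3 used more than once (contraction)
relevant: ✗, needs weakening: a unused
unrestricted: ✓, typability at Q is all that's needed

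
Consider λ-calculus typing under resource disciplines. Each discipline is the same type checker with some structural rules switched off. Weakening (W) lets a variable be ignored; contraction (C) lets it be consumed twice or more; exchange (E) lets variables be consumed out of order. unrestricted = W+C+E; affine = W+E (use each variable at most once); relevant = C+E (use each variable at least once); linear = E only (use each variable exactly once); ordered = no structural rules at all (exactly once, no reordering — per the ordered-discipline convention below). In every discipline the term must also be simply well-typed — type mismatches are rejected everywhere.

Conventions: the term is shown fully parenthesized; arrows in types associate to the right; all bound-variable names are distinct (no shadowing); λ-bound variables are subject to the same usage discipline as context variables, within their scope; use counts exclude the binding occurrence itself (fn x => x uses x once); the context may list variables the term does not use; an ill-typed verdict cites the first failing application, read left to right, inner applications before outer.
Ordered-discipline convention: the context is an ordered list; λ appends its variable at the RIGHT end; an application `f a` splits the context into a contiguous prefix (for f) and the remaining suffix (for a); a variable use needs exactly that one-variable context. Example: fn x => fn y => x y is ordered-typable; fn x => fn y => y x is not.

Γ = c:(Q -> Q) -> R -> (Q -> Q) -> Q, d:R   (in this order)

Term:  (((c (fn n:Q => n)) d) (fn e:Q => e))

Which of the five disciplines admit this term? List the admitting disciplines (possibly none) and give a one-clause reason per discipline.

admitted by: ordered, linear, affine, relevant, unrestricted
usage: c: 1×, d: 1×, n (λ-bound): 1×, e (λ-bound): 1×
use order (left to right): c, n, d, e
typing: ✓ — Q
ordered ✓ (c, d, n, e: once each, no exchange needed)
linear ✓ (each of c, d, n, e used exactly once)
affine ✓ (c, d, n, e: no repeats, contraction unneeded)
relevant ✓ (none of c, d, n, e goes unused)
unrestricted ✓ (type-checks (Q) and nothing is barred)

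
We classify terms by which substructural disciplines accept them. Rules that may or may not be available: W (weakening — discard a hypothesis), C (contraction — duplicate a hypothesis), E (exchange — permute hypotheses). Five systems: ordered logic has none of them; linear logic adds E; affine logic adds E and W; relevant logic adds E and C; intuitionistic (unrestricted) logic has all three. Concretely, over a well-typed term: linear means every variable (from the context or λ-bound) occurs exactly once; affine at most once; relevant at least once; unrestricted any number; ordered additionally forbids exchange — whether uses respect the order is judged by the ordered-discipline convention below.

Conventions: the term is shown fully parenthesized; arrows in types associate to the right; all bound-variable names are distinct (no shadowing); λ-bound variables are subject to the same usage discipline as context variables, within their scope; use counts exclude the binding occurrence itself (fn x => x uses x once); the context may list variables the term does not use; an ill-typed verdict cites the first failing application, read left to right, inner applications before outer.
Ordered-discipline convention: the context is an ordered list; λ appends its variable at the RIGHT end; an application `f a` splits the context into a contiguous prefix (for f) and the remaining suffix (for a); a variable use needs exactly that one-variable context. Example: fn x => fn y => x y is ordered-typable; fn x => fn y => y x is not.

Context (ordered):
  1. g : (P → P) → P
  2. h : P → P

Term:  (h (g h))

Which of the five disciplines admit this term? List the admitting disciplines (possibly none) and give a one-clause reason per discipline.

admitting disciplines: relevant, unrestricted
counts: g ×1; h ×2
order of uses: h, g, h
typing: ✓ — P
ordered ✗ (repeated use of h ×2)
linear ✗ (repeated use of h ×2)
affine ✗ (repeated use of h ×2)
relevant ✓ (g, h: all used, weakening unneeded)
unrestricted ✓ (simply typable at P; W, C, E all held)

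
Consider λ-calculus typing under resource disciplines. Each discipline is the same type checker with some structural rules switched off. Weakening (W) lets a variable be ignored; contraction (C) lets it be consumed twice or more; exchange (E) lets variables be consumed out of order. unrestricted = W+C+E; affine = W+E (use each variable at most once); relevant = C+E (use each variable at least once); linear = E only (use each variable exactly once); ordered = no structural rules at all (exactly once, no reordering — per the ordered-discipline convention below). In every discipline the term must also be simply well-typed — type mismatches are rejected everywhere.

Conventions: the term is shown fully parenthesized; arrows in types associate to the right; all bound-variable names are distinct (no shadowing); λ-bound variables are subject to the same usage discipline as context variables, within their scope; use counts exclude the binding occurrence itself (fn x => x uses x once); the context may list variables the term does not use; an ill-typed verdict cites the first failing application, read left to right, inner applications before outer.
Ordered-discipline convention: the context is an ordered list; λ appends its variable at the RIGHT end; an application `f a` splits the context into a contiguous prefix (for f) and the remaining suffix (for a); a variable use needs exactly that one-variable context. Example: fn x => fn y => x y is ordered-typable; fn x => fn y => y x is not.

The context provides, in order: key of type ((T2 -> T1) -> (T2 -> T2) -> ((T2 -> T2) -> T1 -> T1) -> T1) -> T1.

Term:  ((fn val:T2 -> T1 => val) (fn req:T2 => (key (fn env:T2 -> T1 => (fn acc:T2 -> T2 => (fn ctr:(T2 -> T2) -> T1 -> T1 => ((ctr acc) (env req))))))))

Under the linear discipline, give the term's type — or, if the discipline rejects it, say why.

term : T2 -> T1
counts: key: 1, val (bound): 1, req (bound): 1, env (bound): 1, acc (bound): 1, ctr (bound): 1
order of uses: val, key, ctr, acc, env, req
typing: ✓ — T2 -> T1
across the five disciplines: ordered ✗ · linear ✓ · affine ✓ · relevant ✓ · unrestricted ✓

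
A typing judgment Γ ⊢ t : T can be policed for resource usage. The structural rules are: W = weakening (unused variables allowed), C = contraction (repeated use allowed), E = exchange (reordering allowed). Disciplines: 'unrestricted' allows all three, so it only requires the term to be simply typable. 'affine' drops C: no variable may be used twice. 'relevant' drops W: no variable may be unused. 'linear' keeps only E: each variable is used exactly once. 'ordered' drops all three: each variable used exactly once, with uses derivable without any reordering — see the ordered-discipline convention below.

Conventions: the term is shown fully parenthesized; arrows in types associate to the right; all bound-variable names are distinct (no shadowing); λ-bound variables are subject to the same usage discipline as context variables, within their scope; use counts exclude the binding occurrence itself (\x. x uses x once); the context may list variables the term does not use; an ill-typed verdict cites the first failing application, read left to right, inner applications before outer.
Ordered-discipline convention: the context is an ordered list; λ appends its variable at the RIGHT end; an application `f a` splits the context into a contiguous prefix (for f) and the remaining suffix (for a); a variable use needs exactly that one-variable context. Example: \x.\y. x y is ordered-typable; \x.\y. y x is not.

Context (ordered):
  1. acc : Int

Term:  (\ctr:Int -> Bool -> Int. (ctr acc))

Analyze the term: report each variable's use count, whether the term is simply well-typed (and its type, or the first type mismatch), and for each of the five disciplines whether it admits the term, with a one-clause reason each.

usage: acc ×1; ctr [bound] ×1
uses in reading order: ctr, acc
typing: well-typed at (Int -> Bool -> Int) -> Bool -> Int
ordered ✗ (no contiguous prefix/suffix split fits ctr, acc)
linear ✓ (single use per variable (acc, ctr))
affine ✓ (at most one use each (acc, ctr))
relevant ✓ (none of acc, ctr goes unused)
unrestricted ✓ (typability at (Int -> Bool -> Int) -> Bool -> Int is all that's needed)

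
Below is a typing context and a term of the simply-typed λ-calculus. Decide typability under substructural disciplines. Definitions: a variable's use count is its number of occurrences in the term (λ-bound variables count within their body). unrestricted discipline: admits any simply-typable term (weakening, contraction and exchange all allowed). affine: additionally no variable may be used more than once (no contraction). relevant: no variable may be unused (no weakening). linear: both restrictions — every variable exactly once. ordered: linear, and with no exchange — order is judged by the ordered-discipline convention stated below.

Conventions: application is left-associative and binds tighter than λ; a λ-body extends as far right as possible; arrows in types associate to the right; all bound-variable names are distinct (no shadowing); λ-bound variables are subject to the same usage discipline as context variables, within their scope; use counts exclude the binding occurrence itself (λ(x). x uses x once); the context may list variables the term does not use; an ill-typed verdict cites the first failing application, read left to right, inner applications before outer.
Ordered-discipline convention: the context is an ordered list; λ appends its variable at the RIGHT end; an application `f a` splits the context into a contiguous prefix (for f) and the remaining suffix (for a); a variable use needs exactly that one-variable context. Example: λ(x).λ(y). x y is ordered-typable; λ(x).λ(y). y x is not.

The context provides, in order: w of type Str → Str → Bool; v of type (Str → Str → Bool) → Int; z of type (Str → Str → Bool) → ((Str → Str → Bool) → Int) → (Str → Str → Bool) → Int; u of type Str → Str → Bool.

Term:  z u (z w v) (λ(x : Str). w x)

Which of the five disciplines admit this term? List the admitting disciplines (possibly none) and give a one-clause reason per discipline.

accepted by: relevant, unrestricted
usage: w: 2×, v: 1×, z: 2×, u: 1×, x (λ-bound): 1×
left-to-right use order: z, u, z, w, v, w, x
typing: ✓ — Int
ordered ✗ (w ×2, z ×2 used more than once (contraction))
linear ✗ (w ×2, z ×2 used more than once (contraction))
affine ✗ (w ×2, z ×2 used more than once (contraction))
relevant ✓ (none of w, v, z, u, x goes unused)
unrestricted ✓ (typability at Int is all that's needed)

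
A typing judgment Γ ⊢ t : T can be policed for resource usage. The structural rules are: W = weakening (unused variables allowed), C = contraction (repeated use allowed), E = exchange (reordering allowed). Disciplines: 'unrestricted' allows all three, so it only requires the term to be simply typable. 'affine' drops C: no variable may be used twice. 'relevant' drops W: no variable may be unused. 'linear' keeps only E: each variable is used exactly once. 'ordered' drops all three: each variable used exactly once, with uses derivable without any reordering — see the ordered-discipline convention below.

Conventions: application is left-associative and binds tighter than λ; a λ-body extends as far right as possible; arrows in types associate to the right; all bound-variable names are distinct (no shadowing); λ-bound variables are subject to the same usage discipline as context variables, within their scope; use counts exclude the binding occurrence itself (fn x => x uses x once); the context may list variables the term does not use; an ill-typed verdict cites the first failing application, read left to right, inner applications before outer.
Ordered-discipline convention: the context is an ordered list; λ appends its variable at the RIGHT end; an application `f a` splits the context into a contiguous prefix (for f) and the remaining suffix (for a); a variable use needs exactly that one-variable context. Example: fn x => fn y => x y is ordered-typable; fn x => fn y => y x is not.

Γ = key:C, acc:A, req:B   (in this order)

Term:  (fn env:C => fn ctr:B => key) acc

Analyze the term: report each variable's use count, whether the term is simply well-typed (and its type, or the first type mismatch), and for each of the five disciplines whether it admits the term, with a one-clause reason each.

usage: key=1; acc=1; req=0; env (bound)=0; ctr (bound)=0
left-to-right use order: key, acc
typing: ill-typed: argument of type A where C is required
ordered: ✗ — fails simple typing
linear: ✗ — a type mismatch blocks all five
affine: ✗ — the type mismatch rejects it
relevant: ✗ — not simply typable
unrestricted: ✗ — fails simple typing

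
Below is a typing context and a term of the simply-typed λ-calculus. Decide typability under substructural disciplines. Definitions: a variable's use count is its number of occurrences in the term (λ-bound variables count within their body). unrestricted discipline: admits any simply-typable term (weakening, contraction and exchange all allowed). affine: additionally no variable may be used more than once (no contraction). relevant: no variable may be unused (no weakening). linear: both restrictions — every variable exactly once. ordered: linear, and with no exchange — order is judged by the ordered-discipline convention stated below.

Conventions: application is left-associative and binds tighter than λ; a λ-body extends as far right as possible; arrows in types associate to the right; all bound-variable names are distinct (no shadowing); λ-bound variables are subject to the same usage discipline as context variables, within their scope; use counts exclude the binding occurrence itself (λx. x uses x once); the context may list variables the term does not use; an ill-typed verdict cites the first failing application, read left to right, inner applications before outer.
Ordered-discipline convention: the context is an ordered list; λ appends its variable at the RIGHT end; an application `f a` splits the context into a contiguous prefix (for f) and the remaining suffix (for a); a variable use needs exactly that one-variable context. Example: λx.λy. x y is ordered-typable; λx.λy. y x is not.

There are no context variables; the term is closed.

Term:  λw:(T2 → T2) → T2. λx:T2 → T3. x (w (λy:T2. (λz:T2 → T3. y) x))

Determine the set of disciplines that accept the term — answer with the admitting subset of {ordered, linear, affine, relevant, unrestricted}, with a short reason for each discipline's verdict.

admitted by: unrestricted
variable uses: w (bound): 1×, x (bound): 2×, y (bound): 1×, z (bound): 0×
use order (left to right): x, w, y, x
typing: well-typed at ((T2 → T2) → T2) → (T2 → T3) → T3
ordered: ✗ — uses contraction: x ×2; z never used (weakening)
linear: ✗ — uses contraction: x ×2; z never used (weakening)
affine: ✗ — uses contraction: x ×2
relevant: ✗ — z never used (weakening)
unrestricted: ✓ — type-checks (((T2 → T2) → T2) → (T2 → T3) → T3) and nothing is barred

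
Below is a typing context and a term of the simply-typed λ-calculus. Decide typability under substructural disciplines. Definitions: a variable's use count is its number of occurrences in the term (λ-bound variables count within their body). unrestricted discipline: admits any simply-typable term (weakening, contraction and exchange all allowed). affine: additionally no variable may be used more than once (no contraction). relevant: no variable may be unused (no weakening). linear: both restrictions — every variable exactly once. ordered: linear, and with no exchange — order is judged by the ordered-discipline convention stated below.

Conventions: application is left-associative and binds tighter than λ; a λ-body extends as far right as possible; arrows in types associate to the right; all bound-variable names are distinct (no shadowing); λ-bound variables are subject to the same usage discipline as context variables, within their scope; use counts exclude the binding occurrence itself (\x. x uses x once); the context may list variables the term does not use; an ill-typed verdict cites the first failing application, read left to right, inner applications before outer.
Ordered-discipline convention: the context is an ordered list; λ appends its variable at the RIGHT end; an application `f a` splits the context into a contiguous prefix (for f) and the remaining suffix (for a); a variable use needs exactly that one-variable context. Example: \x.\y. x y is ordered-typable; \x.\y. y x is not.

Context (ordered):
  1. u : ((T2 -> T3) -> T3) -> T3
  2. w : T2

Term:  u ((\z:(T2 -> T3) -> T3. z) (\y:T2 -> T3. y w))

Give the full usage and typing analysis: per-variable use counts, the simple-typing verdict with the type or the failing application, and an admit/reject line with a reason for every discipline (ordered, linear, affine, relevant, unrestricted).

variable uses: u ×1, w ×1, z [bound] ×1, y [bound] ×1
uses in reading order: u, z, y, w
typing: the term checks, with type T3
ordered ✗ (needs exchange: uses follow u, z, y, w)
linear ✓ (exactly-once usage across u, w, z, y)
affine ✓ (at most one use each (u, w, z, y))
relevant ✓ (u, w, z, y: all used, weakening unneeded)
unrestricted ✓ (simply typable at T3; W, C, E all held)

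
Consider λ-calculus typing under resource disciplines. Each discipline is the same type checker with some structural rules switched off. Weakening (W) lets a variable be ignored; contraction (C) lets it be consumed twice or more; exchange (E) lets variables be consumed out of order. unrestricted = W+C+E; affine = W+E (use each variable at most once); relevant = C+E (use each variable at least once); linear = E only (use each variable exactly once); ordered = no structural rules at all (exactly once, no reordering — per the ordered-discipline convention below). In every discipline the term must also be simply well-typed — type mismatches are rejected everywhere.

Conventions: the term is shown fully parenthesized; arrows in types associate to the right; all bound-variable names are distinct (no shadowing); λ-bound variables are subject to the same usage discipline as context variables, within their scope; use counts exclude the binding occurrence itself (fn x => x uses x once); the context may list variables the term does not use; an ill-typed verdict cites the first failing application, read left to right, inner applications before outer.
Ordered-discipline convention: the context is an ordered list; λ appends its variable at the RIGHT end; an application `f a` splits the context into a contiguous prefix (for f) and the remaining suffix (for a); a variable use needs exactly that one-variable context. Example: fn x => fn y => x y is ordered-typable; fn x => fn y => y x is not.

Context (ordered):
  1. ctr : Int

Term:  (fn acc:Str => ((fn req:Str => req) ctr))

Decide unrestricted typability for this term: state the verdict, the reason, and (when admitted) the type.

no — fails simple typing
counts: ctr: 1×, acc (bound): 0×, req (bound): 1×
order of uses: req, ctr
typing: ill-typed: an application expects Str but receives Int
across the five disciplines: ordered ✗ | linear ✗ | affine ✗ | relevant ✗ | unrestricted ✗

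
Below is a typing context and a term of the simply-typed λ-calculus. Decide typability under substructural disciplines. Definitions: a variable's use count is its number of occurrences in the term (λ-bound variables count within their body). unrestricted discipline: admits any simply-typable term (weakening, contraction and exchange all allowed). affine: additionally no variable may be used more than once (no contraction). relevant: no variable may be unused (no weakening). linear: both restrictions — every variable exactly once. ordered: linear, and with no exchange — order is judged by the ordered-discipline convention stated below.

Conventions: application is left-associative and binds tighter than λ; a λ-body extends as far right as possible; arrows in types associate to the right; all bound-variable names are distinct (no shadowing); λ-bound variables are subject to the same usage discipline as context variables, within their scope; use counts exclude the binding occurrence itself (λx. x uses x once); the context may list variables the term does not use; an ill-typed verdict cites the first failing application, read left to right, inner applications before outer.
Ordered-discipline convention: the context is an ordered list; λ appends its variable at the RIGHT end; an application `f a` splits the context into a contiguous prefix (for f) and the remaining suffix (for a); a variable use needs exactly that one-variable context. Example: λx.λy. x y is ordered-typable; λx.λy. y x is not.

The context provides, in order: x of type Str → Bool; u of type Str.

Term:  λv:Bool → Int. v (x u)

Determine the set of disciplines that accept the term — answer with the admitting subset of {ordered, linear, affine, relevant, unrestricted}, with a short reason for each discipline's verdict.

admitted in: linear, affine, relevant, unrestricted
counts: x ×1, u ×1, v [bound] ×1
use order (left to right): v, x, u
typing: well-typed at (Bool → Int) → Int
ordered: ✗, no ordered split (uses run v, x, u)
linear: ✓, exactly-once usage across x, u, v
affine: ✓, no duplicate uses among x, u, v
relevant: ✓, none of x, u, v goes unused
unrestricted: ✓, typability at (Bool → Int) → Int is all that's needed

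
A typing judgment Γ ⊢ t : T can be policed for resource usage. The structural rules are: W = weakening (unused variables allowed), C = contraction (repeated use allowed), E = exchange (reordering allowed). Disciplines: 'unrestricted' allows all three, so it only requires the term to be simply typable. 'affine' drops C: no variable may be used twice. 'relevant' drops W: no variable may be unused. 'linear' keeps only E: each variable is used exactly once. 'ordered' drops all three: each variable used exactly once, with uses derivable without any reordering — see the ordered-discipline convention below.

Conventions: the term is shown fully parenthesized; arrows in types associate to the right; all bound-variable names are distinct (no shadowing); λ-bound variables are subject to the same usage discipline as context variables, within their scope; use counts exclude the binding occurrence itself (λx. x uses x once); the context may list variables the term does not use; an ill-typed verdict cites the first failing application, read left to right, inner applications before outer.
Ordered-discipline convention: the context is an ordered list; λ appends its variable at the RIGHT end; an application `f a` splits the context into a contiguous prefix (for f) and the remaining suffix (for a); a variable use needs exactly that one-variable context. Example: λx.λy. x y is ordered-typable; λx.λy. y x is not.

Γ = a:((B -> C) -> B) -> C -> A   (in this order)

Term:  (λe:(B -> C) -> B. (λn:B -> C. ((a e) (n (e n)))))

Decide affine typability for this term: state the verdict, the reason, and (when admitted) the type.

no — uses contraction: e ×2, n ×2
use counts: a ×1; e (bound) ×2; n (bound) ×2
use order (left to right): a, e, n, e, n
typing: the term checks, with type ((B -> C) -> B) -> (B -> C) -> A
all disciplines: ordered ✗, linear ✗, affine ✗, relevant ✓, unrestricted ✓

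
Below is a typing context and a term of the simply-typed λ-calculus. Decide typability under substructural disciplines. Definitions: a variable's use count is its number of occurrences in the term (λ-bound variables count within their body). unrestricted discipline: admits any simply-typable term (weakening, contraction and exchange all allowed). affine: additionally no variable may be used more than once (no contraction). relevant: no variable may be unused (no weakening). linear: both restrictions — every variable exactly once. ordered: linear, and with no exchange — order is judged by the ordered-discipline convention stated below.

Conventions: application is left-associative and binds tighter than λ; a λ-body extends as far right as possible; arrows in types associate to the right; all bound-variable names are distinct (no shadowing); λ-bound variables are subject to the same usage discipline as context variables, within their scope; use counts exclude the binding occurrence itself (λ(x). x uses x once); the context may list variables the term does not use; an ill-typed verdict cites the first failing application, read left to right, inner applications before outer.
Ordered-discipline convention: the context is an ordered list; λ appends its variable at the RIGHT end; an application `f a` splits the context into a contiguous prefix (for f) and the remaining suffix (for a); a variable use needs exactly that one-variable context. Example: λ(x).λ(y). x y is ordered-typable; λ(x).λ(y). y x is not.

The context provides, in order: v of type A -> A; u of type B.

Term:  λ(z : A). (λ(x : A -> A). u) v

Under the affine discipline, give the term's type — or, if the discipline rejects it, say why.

term : A -> B
variable uses: v=1; u=1; z [bound]=0; x [bound]=0
use order (left to right): u, v
typing: well-typed — term : A -> B
across the five disciplines: ordered ✗, linear ✗, affine ✓, relevant ✗, unrestricted ✓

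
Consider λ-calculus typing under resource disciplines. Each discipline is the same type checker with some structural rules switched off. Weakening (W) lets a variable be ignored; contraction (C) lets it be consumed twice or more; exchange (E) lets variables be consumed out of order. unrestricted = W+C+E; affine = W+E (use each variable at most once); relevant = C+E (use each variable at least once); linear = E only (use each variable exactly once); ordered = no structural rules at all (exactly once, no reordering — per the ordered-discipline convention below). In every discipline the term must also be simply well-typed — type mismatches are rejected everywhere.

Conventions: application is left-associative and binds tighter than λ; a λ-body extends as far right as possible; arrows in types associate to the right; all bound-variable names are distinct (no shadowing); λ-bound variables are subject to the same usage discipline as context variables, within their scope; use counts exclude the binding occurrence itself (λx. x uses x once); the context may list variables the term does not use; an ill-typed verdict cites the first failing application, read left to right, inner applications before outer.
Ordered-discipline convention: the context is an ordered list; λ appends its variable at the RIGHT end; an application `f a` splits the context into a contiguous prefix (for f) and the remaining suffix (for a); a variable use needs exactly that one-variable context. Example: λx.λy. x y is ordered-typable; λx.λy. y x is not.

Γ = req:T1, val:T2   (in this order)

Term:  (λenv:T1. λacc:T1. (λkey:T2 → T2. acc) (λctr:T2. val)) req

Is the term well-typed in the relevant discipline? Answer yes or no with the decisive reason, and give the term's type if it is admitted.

no — env, key, ctr never used (weakening)
use counts: req: 1×, val: 1×, env [bound]: 0×, acc [bound]: 1×, key [bound]: 0×, ctr [bound]: 0×
left-to-right use order: acc, val, req
typing: well-typed at T1 → T1
all disciplines: ordered ✗, linear ✗, affine ✓, relevant ✗, unrestricted ✓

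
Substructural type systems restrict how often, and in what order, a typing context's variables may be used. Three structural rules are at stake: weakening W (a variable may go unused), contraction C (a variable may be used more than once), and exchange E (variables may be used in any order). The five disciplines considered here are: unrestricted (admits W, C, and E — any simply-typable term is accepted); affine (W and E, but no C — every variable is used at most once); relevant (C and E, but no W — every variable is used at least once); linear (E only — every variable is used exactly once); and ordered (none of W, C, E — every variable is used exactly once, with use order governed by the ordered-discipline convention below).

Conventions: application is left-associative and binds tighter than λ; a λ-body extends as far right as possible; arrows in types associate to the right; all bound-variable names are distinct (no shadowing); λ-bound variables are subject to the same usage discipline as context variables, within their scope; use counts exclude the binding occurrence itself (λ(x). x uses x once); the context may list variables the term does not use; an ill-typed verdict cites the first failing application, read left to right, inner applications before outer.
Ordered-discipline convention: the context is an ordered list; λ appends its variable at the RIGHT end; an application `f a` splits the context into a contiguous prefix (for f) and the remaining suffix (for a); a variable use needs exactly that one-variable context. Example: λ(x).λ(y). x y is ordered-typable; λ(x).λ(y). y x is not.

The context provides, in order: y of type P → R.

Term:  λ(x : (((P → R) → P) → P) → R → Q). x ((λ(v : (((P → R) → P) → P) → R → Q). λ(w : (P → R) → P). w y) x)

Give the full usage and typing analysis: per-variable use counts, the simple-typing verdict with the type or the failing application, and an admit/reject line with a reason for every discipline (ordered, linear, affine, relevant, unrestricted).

variable uses: y: 1, x [bound]: 2, v [bound]: 0, w [bound]: 1
order of uses: x, w, y, x
typing: well-typed at ((((P → R) → P) → P) → R → Q) → R → Q
ordered: ✗ — uses contraction: x ×2; unused: v — weakening required
linear: ✗ — uses contraction: x ×2; unused: v — weakening required
affine: ✗ — uses contraction: x ×2
relevant: ✗ — unused: v — weakening required
unrestricted: ✓ — typability at ((((P → R) → P) → P) → R → Q) → R → Q is all that's needed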